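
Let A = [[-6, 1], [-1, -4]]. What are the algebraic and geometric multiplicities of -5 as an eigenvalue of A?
algebraic multiplicity 2, geometric multiplicity 1

The characteristic polynomial is (x + 5)^2, so the factor x + 5 appears with exponent 2: the algebraic multiplicity is 2.

rank(A + 5I) = 1, so the eigenspace has dimension 2 - 1 = 1: the geometric multiplicity is 1.

Since 1 < 2, A is not diagonalizable.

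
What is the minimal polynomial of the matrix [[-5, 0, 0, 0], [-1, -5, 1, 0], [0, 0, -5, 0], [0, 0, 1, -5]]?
m_A(x) = (x + 5)^2

The characteristic polynomial factors as (x + 5)^4. The minimal polynomial is ∏(x - λ)^{k_λ} where k_λ is the size of the largest Jordan block at λ.

For λ = -5: rank(A + 5I) = 2, and the largest Jordan block has size 2 (the smallest k with rank((A + 5I)^k) = rank((A + 5I)^(k+1))).

So m_A(x) = (x + 5)^2.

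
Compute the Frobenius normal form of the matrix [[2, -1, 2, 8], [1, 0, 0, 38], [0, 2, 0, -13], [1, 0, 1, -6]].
R = [[0, 0, 0, 27], [1, 0, 0, 36], [0, 1, 0, 6], [0, 0, 1, -4]]

The invariant factors of A (the non-unit diagonal entries of the Smith normal form of xI - A over ℚ[x]) are (x - 3)(x + 1)(x + 3)^2, each dividing the next. The characteristic polynomial is their product, (x - 3)(x + 1)(x + 3)^2.

The rational canonical form is the block-diagonal matrix of companion matrices C(f_i):
R = [[0, 0, 0, 27], [1, 0, 0, 36], [0, 1, 0, 6], [0, 0, 1, -4]].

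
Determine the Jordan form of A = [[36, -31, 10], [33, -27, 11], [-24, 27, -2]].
J = [[-5, 0, 0], [0, 6, 1], [0, 0, 6]]

The characteristic polynomial is det(xI - A) = (x - 6)^2(x + 5), so the eigenvalues are -5 (algebraic multiplicity 1), 6 (algebraic multiplicity 2).

For λ = -5: algebraic multiplicity 1 gives one 1×1 block.

For λ = 6: rank(A - 6I) = 2, rank((A - 6I)^2) = 1. The eigenspace has dimension 3 - 2 = 1, so there is 1 Jordan block; the rank sequence gives block sizes [2].

Assembling the blocks gives the Jordan form J above.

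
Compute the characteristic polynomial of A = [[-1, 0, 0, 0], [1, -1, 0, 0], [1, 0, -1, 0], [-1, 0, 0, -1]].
xI - A = [[x + 1, 0, 0, 0], [-1, x + 1, 0, 0], [-1, 0, x + 1, 0], [1, 0, 0, x + 1]].

Expanding det(xI - A) along the first row:
det(xI - A) = + (x + 1)·det([[x + 1, 0, 0], [0, x + 1, 0], [0, 0, x + 1]]) - (0)·det([[-1, 0, 0], [-1, x + 1, 0], [1, 0, x + 1]]) + (0)·det([[-1, x + 1, 0], [-1, 0, 0], [1, 0, x + 1]]) - (0)·det([[-1, x + 1, 0], [-1, 0, x + 1], [1, 0, 0]]).

Evaluating gives χ_A(x) = x^4 + 4x^3 + 6x^2 + 4x + 1 = (x + 1)^4.

χ_A(x) = (x + 1)^4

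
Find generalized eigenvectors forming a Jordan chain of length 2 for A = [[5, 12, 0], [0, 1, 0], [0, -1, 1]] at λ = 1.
v_1 = [[-3, 1, -2]]^T, v_2 = [[0, 0, -1]]^T

We seek v_1 ∈ ker((A - I)^2) \ ker(A - I), then set v_{i+1} = (A - I) v_i.

One such chain is v_1 = [[-3, 1, -2]]^T, v_2 = [[0, 0, -1]]^T. Check: (A - I) v_2 = [[0, 0, 0]]^T = 0.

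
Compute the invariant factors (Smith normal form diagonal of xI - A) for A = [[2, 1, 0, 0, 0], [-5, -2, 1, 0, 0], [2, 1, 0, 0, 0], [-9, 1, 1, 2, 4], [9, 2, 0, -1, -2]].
x^2, x^3

The Jordan structure of A has elementary divisors x^3, x^2. Arranging the block sizes at each eigenvalue in decreasing order and taking row products gives the invariant factors.

Invariant factors (smallest first, each dividing the next): x^2, x^3.

Check: the last factor x^3 is the minimal polynomial, and the product x^5 is the characteristic polynomial.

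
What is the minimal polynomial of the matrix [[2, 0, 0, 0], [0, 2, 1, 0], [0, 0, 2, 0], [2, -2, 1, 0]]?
The characteristic polynomial factors as x(x - 2)^3. The minimal polynomial is ∏(x - λ)^{k_λ} where k_λ is the size of the largest Jordan block at λ.

For λ = 0: rank(A) = 3, and the largest Jordan block has size 1 (the smallest k with rank(A^k) = rank(A^(k+1))).
For λ = 2: rank(A - 2I) = 2, and the largest Jordan block has size 2 (the smallest k with rank((A - 2I)^k) = rank((A - 2I)^(k+1))).

So m_A(x) = x(x - 2)^2.

m_A(x) = x(x - 2)^2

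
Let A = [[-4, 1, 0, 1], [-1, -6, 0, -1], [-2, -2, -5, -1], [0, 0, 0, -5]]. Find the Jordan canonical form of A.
The characteristic polynomial is det(xI - A) = (x + 5)^4, so the eigenvalues are -5 (algebraic multiplicity 4).

For λ = -5: rank(A + 5I) = 2, rank((A + 5I)^2) = 0. The eigenspace has dimension 4 - 2 = 2, so there are 2 Jordan blocks; the rank sequence gives block sizes [2, 2].

Assembling the blocks gives the Jordan form J above.

J = [[-5, 1, 0, 0], [0, -5, 0, 0], [0, 0, -5, 1], [0, 0, 0, -5]]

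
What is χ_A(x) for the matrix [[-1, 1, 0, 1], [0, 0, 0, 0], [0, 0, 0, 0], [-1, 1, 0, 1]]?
χ_A(x) = x^4

xI - A = [[x + 1, -1, 0, -1], [0, x, 0, 0], [0, 0, x, 0], [1, -1, 0, x - 1]].

Expanding det(xI - A) along the first row:
det(xI - A) = + (x + 1)·det([[x, 0, 0], [0, x, 0], [-1, 0, x - 1]]) - (-1)·det([[0, 0, 0], [0, x, 0], [1, 0, x - 1]]) + (0)·det([[0, x, 0], [0, 0, 0], [1, -1, x - 1]]) - (-1)·det([[0, x, 0], [0, 0, x], [1, -1, 0]]).

Evaluating gives χ_A(x) = x^4.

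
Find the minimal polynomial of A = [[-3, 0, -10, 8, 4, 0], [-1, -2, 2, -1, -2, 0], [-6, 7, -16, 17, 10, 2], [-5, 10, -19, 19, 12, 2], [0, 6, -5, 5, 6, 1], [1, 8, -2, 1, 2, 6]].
The characteristic polynomial factors as (x - 6)^2(x - 1)^3(x + 5). The minimal polynomial is ∏(x - λ)^{k_λ} where k_λ is the size of the largest Jordan block at λ.

For λ = -5: rank(A + 5I) = 5, and the largest Jordan block has size 1 (the smallest k with rank((A + 5I)^k) = rank((A + 5I)^(k+1))).
For λ = 1: rank(A - I) = 5, and the largest Jordan block has size 3 (the smallest k with rank((A - I)^k) = rank((A - I)^(k+1))).
For λ = 6: rank(A - 6I) = 5, and the largest Jordan block has size 2 (the smallest k with rank((A - 6I)^k) = rank((A - 6I)^(k+1))).

So m_A(x) = (x - 6)^2(x - 1)^3(x + 5).

m_A(x) = (x - 6)^2(x - 1)^3(x + 5)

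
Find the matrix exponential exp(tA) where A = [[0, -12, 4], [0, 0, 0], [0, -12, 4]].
A has Jordan form J = [[0, 0, 0], [0, 0, 0], [0, 0, 4]] with A = PJP^{-1}, so e^{tA} = P e^{tJ} P^{-1}.

For a Jordan block J_k(λ), e^{tJ_k(λ)} = e^{λt} · (I + tN + t^2 N^2/2! + ... + t^{k-1} N^{k-1}/(k-1)!) where N is the nilpotent superdiagonal part.

Assembling the blocks and conjugating back gives the entries of e^{tA} as shown above.

e^{tA} = [[1, 3 - 3*e^{4*t}, e^{4*t} - 1], [0, 1, 0], [0, 3 - 3*e^{4*t}, e^{4*t}]]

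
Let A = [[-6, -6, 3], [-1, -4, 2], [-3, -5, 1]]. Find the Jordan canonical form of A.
J = [[-3, 1, 0], [0, -3, 1], [0, 0, -3]]

The characteristic polynomial is det(xI - A) = (x + 3)^3, so the eigenvalues are -3 (algebraic multiplicity 3).

For λ = -3: rank(A + 3I) = 2, rank((A + 3I)^2) = 1, rank((A + 3I)^3) = 0. The eigenspace has dimension 3 - 2 = 1, so there is 1 Jordan block; the rank sequence gives block sizes [3].

Assembling the blocks gives the Jordan form J above.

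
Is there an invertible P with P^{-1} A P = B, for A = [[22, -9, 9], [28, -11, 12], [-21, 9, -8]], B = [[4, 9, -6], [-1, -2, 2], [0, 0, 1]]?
Yes.

Two matrices over a field are similar if and only if they have the same invariant factors.

Both A and B have characteristic polynomial (x - 1)^3 and minimal polynomial (x - 1)^2. Computing further, both have invariant factors x - 1, (x - 1)^2. Hence A and B are similar.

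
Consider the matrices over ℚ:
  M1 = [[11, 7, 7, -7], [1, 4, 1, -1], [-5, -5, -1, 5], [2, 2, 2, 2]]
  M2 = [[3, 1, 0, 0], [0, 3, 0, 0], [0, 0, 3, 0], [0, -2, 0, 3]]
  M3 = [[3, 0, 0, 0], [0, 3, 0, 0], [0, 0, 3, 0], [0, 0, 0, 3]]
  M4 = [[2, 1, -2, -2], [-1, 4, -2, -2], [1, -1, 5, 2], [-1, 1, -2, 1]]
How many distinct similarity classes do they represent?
Characteristic polynomials: χ_{M1} = (x - 4)^4, χ_{M2} = (x - 3)^4, χ_{M3} = (x - 3)^4, χ_{M4} = (x - 3)^4.

{M1}: invariant factors x - 4, (x - 4)^3.

{M2, M4}: invariant factors x - 3, x - 3, (x - 3)^2.

{M3}: invariant factors x - 3, x - 3, x - 3, x - 3.

Matrices are similar if and only if their invariant-factor lists agree; the partition into similarity classes is {M1}, {M2, M4}, {M3}.

3 classes: {M1}, {M2, M4}, {M3}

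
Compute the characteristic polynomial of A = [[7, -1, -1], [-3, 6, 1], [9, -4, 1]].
xI - A = [[x - 7, 1, 1], [3, x - 6, -1], [-9, 4, x - 1]].

Expanding det(xI - A) along the first row:
det(xI - A) = + (x - 7)·det([[x - 6, -1], [4, x - 1]]) - (1)·det([[3, -1], [-9, x - 1]]) + (1)·det([[3, x - 6], [-9, 4]]).

Evaluating gives χ_A(x) = x^3 - 14x^2 + 65x - 100 = (x - 5)^2(x - 4).

χ_A(x) = (x - 5)^2(x - 4)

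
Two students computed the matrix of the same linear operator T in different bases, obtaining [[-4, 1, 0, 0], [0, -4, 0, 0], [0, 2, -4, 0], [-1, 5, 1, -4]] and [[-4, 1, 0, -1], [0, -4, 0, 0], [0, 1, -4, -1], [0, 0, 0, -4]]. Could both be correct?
Both have characteristic polynomial (x + 4)^4, but the minimal polynomial of A is (x + 4)^3 while the minimal polynomial of B is (x + 4)^2. The minimal polynomial is a similarity invariant, so A and B are not similar.

No.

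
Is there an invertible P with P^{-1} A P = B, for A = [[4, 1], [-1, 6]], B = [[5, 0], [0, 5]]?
Both have characteristic polynomial (x - 5)^2, but the minimal polynomial of A is (x - 5)^2 while the minimal polynomial of B is x - 5. The minimal polynomial is a similarity invariant, so A and B are not similar.

No.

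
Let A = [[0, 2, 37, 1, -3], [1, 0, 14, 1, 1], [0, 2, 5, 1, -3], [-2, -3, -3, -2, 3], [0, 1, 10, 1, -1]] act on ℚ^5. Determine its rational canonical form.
R = [[0, 0, 0, 0, 32], [1, 0, 0, 0, 0], [0, 1, 0, 0, -6], [0, 0, 1, 0, 9], [0, 0, 0, 1, 2]]

The invariant factors of A (the non-unit diagonal entries of the Smith normal form of xI - A over ℚ[x]) are (x - 4)(x + 2)(x^3 - x + 4), each dividing the next. The characteristic polynomial is their product, (x - 4)(x + 2)(x^3 - x + 4).

The rational canonical form is the block-diagonal matrix of companion matrices C(f_i):
R = [[0, 0, 0, 0, 32], [1, 0, 0, 0, 0], [0, 1, 0, 0, -6], [0, 0, 1, 0, 9], [0, 0, 0, 1, 2]].

Note the characteristic polynomial does not split into linear factors over ℚ, so A has no Jordan form over ℚ; the rational canonical form exists over any field.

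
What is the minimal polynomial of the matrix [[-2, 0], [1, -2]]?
m_A(x) = (x + 2)^2

The characteristic polynomial factors as (x + 2)^2. The minimal polynomial is ∏(x - λ)^{k_λ} where k_λ is the size of the largest Jordan block at λ.

For λ = -2: rank(A + 2I) = 1, and the largest Jordan block has size 2 (the smallest k with rank((A + 2I)^k) = rank((A + 2I)^(k+1))).

So m_A(x) = (x + 2)^2.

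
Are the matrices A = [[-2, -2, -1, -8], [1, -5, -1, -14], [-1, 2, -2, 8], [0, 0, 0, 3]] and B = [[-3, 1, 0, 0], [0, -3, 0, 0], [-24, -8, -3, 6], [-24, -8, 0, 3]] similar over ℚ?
Yes.

Two matrices over a field are similar if and only if they have the same invariant factors.

Both A and B have characteristic polynomial (x - 3)(x + 3)^3 and minimal polynomial (x - 3)(x + 3)^2. Computing further, both have invariant factors x + 3, (x - 3)(x + 3)^2. Hence A and B are similar.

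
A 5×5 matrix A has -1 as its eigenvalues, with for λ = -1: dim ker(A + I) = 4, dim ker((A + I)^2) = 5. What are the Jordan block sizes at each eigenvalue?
λ = -1: successive nullity increments [4, 1] count blocks of size ≥ k; block sizes are [2, 1, 1, 1].

Jordan blocks: (-1, 2), (-1, 1), (-1, 1), (-1, 1)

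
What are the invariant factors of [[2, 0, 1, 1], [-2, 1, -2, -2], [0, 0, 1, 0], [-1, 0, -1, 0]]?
The Jordan structure of A has elementary divisors (x - 1)^2, (x - 1), (x - 1). Arranging the block sizes at each eigenvalue in decreasing order and taking row products gives the invariant factors.

Invariant factors (smallest first, each dividing the next): x - 1, x - 1, (x - 1)^2.

Check: the last factor (x - 1)^2 is the minimal polynomial, and the product (x - 1)^4 is the characteristic polynomial.

x - 1, x - 1, (x - 1)^2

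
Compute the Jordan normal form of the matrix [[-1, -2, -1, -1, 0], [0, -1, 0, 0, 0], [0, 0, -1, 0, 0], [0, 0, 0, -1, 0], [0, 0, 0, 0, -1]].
J = [[-1, 1, 0, 0, 0], [0, -1, 0, 0, 0], [0, 0, -1, 0, 0], [0, 0, 0, -1, 0], [0, 0, 0, 0, -1]]

The characteristic polynomial is det(xI - A) = (x + 1)^5, so the eigenvalues are -1 (algebraic multiplicity 5).

For λ = -1: rank(A + I) = 1, rank((A + I)^2) = 0. The eigenspace has dimension 5 - 1 = 4, so there are 4 Jordan blocks; the rank sequence gives block sizes [2, 1, 1, 1].

Assembling the blocks gives the Jordan form J above.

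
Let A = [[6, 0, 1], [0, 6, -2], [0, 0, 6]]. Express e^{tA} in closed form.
A has Jordan form J = [[6, 1, 0], [0, 6, 0], [0, 0, 6]] with A = PJP^{-1}, so e^{tA} = P e^{tJ} P^{-1}.

For a Jordan block J_k(λ), e^{tJ_k(λ)} = e^{λt} · (I + tN + t^2 N^2/2! + ... + t^{k-1} N^{k-1}/(k-1)!) where N is the nilpotent superdiagonal part.

Assembling the blocks and conjugating back gives the entries of e^{tA} as shown above.

e^{tA} = [[e^{6*t}, 0, t*e^{6*t}], [0, e^{6*t}, -2*t*e^{6*t}], [0, 0, e^{6*t}]]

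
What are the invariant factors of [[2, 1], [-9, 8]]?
The Jordan structure of A has elementary divisors (x - 5)^2. Arranging the block sizes at each eigenvalue in decreasing order and taking row products gives the invariant factors.

Invariant factors (smallest first, each dividing the next): (x - 5)^2.

Check: the last factor (x - 5)^2 is the minimal polynomial, and the product (x - 5)^2 is the characteristic polynomial.

(x - 5)^2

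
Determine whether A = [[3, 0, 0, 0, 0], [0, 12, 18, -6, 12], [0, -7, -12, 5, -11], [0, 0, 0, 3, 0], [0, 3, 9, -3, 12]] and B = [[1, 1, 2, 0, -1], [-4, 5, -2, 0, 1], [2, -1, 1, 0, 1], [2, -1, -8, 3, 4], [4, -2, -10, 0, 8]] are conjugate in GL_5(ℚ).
Two matrices over a field are similar if and only if they have the same invariant factors.

Both A and B have characteristic polynomial (x - 6)(x - 3)^4 and minimal polynomial (x - 6)(x - 3)^2. Computing further, both have invariant factors x - 3, x - 3, (x - 6)(x - 3)^2. Hence A and B are similar.

Yes.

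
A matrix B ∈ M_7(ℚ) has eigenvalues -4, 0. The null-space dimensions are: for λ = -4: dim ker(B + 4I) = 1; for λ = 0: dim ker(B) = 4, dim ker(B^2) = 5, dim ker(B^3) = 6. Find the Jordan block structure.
λ = -4: successive nullity increments [1] count blocks of size ≥ k; block sizes are [1].
λ = 0: successive nullity increments [4, 1, 1] count blocks of size ≥ k; block sizes are [3, 1, 1, 1].

Jordan blocks: (-4, 1), (0, 3), (0, 1), (0, 1), (0, 1)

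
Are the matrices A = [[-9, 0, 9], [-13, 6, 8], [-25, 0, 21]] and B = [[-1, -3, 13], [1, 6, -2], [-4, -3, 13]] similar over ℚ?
Two matrices over a field are similar if and only if they have the same invariant factors.

Both A and B have characteristic polynomial (x - 6)^3 and minimal polynomial (x - 6)^3. Computing further, both have invariant factors (x - 6)^3. Hence A and B are similar.

Yes.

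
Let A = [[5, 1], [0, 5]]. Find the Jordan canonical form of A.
J = [[5, 1], [0, 5]]

The characteristic polynomial is det(xI - A) = (x - 5)^2, so the eigenvalues are 5 (algebraic multiplicity 2).

For λ = 5: rank(A - 5I) = 1, rank((A - 5I)^2) = 0. The eigenspace has dimension 2 - 1 = 1, so there is 1 Jordan block; the rank sequence gives block sizes [2].

Assembling the blocks gives the Jordan form J above.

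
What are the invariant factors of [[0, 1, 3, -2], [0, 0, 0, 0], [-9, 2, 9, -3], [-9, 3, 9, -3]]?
The Jordan structure of A has elementary divisors x^2, (x - 3)^2. Arranging the block sizes at each eigenvalue in decreasing order and taking row products gives the invariant factors.

Invariant factors (smallest first, each dividing the next): x^2(x - 3)^2.

Check: the last factor x^2(x - 3)^2 is the minimal polynomial, and the product x^2(x - 3)^2 is the characteristic polynomial.

x^2(x - 3)^2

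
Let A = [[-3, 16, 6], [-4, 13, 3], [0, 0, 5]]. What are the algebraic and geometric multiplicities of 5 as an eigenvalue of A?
The characteristic polynomial is (x - 5)^3, so the factor x - 5 appears with exponent 3: the algebraic multiplicity is 3.

rank(A - 5I) = 1, so the eigenspace has dimension 3 - 1 = 2: the geometric multiplicity is 2.

Since 2 < 3, A is not diagonalizable.

algebraic multiplicity 3, geometric multiplicity 2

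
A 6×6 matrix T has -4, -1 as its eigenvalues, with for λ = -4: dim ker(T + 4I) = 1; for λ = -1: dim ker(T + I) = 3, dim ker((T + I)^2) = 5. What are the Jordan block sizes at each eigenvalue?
λ = -4: successive nullity increments [1] count blocks of size ≥ k; block sizes are [1].
λ = -1: successive nullity increments [3, 2] count blocks of size ≥ k; block sizes are [2, 2, 1].

Jordan blocks: (-4, 1), (-1, 2), (-1, 2), (-1, 1)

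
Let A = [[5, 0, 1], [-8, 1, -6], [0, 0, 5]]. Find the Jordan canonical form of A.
The characteristic polynomial is det(xI - A) = (x - 5)^2(x - 1), so the eigenvalues are 1 (algebraic multiplicity 1), 5 (algebraic multiplicity 2).

For λ = 1: algebraic multiplicity 1 gives one 1×1 block.

For λ = 5: rank(A - 5I) = 2, rank((A - 5I)^2) = 1. The eigenspace has dimension 3 - 2 = 1, so there is 1 Jordan block; the rank sequence gives block sizes [2].

Assembling the blocks gives the Jordan form J above.

J = [[1, 0, 0], [0, 5, 1], [0, 0, 5]]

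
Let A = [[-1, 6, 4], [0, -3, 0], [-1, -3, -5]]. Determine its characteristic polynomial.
χ_A(x) = (x + 3)^3

xI - A = [[x + 1, -6, -4], [0, x + 3, 0], [1, 3, x + 5]].

Expanding det(xI - A) along the first row:
det(xI - A) = + (x + 1)·det([[x + 3, 0], [3, x + 5]]) - (-6)·det([[0, 0], [1, x + 5]]) + (-4)·det([[0, x + 3], [1, 3]]).

Evaluating gives χ_A(x) = x^3 + 9x^2 + 27x + 27 = (x + 3)^3.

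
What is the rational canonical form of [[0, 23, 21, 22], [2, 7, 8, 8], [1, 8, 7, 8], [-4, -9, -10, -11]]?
R = [[0, 0, 0, 9], [1, 0, 0, 9], [0, 1, 0, -4], [0, 0, 1, 3]]

The invariant factors of A (the non-unit diagonal entries of the Smith normal form of xI - A over ℚ[x]) are (x - 3)(x^3 + 4x + 3), each dividing the next. The characteristic polynomial is their product, (x - 3)(x^3 + 4x + 3).

The rational canonical form is the block-diagonal matrix of companion matrices C(f_i):
R = [[0, 0, 0, 9], [1, 0, 0, 9], [0, 1, 0, -4], [0, 0, 1, 3]].

Note the characteristic polynomial does not split into linear factors over ℚ, so A has no Jordan form over ℚ; the rational canonical form exists over any field.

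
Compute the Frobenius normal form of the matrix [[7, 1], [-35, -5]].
The invariant factors of A (the non-unit diagonal entries of the Smith normal form of xI - A over ℚ[x]) are x(x - 2), each dividing the next. The characteristic polynomial is their product, x(x - 2).

The rational canonical form is the block-diagonal matrix of companion matrices C(f_i):
R = [[0, 0], [1, 2]].

R = [[0, 0], [1, 2]]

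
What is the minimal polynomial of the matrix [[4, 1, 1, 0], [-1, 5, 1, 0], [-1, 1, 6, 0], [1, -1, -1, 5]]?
m_A(x) = (x - 5)^3

The characteristic polynomial factors as (x - 5)^4. The minimal polynomial is ∏(x - λ)^{k_λ} where k_λ is the size of the largest Jordan block at λ.

For λ = 5: rank(A - 5I) = 2, and the largest Jordan block has size 3 (the smallest k with rank((A - 5I)^k) = rank((A - 5I)^(k+1))).

So m_A(x) = (x - 5)^3.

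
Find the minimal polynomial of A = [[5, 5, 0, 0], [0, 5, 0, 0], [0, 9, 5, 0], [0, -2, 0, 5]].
The characteristic polynomial factors as (x - 5)^4. The minimal polynomial is ∏(x - λ)^{k_λ} where k_λ is the size of the largest Jordan block at λ.

For λ = 5: rank(A - 5I) = 1, and the largest Jordan block has size 2 (the smallest k with rank((A - 5I)^k) = rank((A - 5I)^(k+1))).

So m_A(x) = (x - 5)^2.

m_A(x) = (x - 5)^2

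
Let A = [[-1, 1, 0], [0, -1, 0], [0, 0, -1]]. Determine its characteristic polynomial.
χ_A(x) = (x + 1)^3

xI - A = [[x + 1, -1, 0], [0, x + 1, 0], [0, 0, x + 1]].

Expanding det(xI - A) along the first row:
det(xI - A) = + (x + 1)·det([[x + 1, 0], [0, x + 1]]) - (-1)·det([[0, 0], [0, x + 1]]) + (0)·det([[0, x + 1], [0, 0]]).

Evaluating gives χ_A(x) = x^3 + 3x^2 + 3x + 1 = (x + 1)^3.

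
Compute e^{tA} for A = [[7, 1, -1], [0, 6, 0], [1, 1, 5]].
A has Jordan form J = [[6, 1, 0], [0, 6, 0], [0, 0, 6]] with A = PJP^{-1}, so e^{tA} = P e^{tJ} P^{-1}.

For a Jordan block J_k(λ), e^{tJ_k(λ)} = e^{λt} · (I + tN + t^2 N^2/2! + ... + t^{k-1} N^{k-1}/(k-1)!) where N is the nilpotent superdiagonal part.

Assembling the blocks and conjugating back gives the entries of e^{tA} as shown above.

e^{tA} = [[(t + 1)*e^{6*t}, t*e^{6*t}, -t*e^{6*t}], [0, e^{6*t}, 0], [t*e^{6*t}, t*e^{6*t}, (1 - t)*e^{6*t}]]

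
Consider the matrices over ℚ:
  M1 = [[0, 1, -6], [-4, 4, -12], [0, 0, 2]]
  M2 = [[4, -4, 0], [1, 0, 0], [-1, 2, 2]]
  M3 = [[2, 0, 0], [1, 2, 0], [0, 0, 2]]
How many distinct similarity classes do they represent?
1 class: {M1, M2, M3}

Characteristic polynomials: χ_{M1} = (x - 2)^3, χ_{M2} = (x - 2)^3, χ_{M3} = (x - 2)^3.

{M1, M2, M3}: invariant factors x - 2, (x - 2)^2.

Matrices are similar if and only if their invariant-factor lists agree; the partition into similarity classes is {M1, M2, M3}.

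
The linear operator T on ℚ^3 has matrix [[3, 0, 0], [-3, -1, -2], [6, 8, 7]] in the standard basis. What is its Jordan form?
The characteristic polynomial is det(xI - A) = (x - 3)^3, so the eigenvalues are 3 (algebraic multiplicity 3).

For λ = 3: rank(A - 3I) = 1, rank((A - 3I)^2) = 0. The eigenspace has dimension 3 - 1 = 2, so there are 2 Jordan blocks; the rank sequence gives block sizes [2, 1].

Assembling the blocks gives the Jordan form J above.

J = [[3, 1, 0], [0, 3, 0], [0, 0, 3]]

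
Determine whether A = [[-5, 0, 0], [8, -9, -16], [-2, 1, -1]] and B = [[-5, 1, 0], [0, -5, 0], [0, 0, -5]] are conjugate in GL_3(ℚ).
Two matrices over a field are similar if and only if they have the same invariant factors.

Both A and B have characteristic polynomial (x + 5)^3 and minimal polynomial (x + 5)^2. Computing further, both have invariant factors x + 5, (x + 5)^2. Hence A and B are similar.

Yes.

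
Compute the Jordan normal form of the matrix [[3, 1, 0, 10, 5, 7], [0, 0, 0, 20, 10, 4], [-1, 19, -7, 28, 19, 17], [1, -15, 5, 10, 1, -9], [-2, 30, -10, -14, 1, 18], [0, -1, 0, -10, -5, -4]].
J = [[-2, 1, 0, 0, 0, 0], [0, -2, 0, 0, 0, 0], [0, 0, -2, 0, 0, 0], [0, 0, 0, 3, 1, 0], [0, 0, 0, 0, 3, 0], [0, 0, 0, 0, 0, 3]]

The characteristic polynomial is det(xI - A) = (x - 3)^3(x + 2)^3, so the eigenvalues are -2 (algebraic multiplicity 3), 3 (algebraic multiplicity 3).

For λ = -2: rank(A + 2I) = 4, rank((A + 2I)^2) = 3. The eigenspace has dimension 6 - 4 = 2, so there are 2 Jordan blocks; the rank sequence gives block sizes [2, 1].

For λ = 3: rank(A - 3I) = 4, rank((A - 3I)^2) = 3. The eigenspace has dimension 6 - 4 = 2, so there are 2 Jordan blocks; the rank sequence gives block sizes [2, 1].

Assembling the blocks gives the Jordan form J above.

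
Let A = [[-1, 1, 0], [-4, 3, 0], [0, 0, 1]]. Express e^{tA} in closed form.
A has Jordan form J = [[1, 1, 0], [0, 1, 0], [0, 0, 1]] with A = PJP^{-1}, so e^{tA} = P e^{tJ} P^{-1}.

For a Jordan block J_k(λ), e^{tJ_k(λ)} = e^{λt} · (I + tN + t^2 N^2/2! + ... + t^{k-1} N^{k-1}/(k-1)!) where N is the nilpotent superdiagonal part.

Assembling the blocks and conjugating back gives the entries of e^{tA} as shown above.

e^{tA} = [[(1 - 2*t)*e^{t}, t*e^{t}, 0], [-4*t*e^{t}, (2*t + 1)*e^{t}, 0], [0, 0, e^{t}]]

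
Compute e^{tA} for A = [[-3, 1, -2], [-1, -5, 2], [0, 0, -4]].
e^{tA} = [[(t + 1)*e^{-4*t}, t*e^{-4*t}, -2*t*e^{-4*t}], [-t*e^{-4*t}, (1 - t)*e^{-4*t}, 2*t*e^{-4*t}], [0, 0, e^{-4*t}]]

A has Jordan form J = [[-4, 1, 0], [0, -4, 0], [0, 0, -4]] with A = PJP^{-1}, so e^{tA} = P e^{tJ} P^{-1}.

For a Jordan block J_k(λ), e^{tJ_k(λ)} = e^{λt} · (I + tN + t^2 N^2/2! + ... + t^{k-1} N^{k-1}/(k-1)!) where N is the nilpotent superdiagonal part.

Assembling the blocks and conjugating back gives the entries of e^{tA} as shown above.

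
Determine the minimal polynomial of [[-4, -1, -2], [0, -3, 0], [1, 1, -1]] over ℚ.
The characteristic polynomial factors as (x + 2)(x + 3)^2. The minimal polynomial is ∏(x - λ)^{k_λ} where k_λ is the size of the largest Jordan block at λ.

For λ = -3: rank(A + 3I) = 1, and the largest Jordan block has size 1 (the smallest k with rank((A + 3I)^k) = rank((A + 3I)^(k+1))).
For λ = -2: rank(A + 2I) = 2, and the largest Jordan block has size 1 (the smallest k with rank((A + 2I)^k) = rank((A + 2I)^(k+1))).

So m_A(x) = (x + 2)(x + 3).

m_A(x) = (x + 2)(x + 3)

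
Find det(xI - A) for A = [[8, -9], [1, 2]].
xI - A = [[x - 8, 9], [-1, x - 2]].

Expanding det(xI - A) along the first row:
det(xI - A) = + (x - 8)·det([[x - 2]]) - (9)·det([[-1]]).

Evaluating gives χ_A(x) = x^2 - 10x + 25 = (x - 5)^2.

χ_A(x) = (x - 5)^2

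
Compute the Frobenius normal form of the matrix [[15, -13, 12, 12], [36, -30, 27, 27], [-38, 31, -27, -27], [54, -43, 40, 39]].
R = [[0, 0, 0, 9], [1, 0, 0, 12], [0, 1, 0, 3], [0, 0, 1, -3]]

The invariant factors of A (the non-unit diagonal entries of the Smith normal form of xI - A over ℚ[x]) are (x + 3)(x^3 - 3x - 3), each dividing the next. The characteristic polynomial is their product, (x + 3)(x^3 - 3x - 3).

The rational canonical form is the block-diagonal matrix of companion matrices C(f_i):
R = [[0, 0, 0, 9], [1, 0, 0, 12], [0, 1, 0, 3], [0, 0, 1, -3]].

Note the characteristic polynomial does not split into linear factors over ℚ, so A has no Jordan form over ℚ; the rational canonical form exists over any field.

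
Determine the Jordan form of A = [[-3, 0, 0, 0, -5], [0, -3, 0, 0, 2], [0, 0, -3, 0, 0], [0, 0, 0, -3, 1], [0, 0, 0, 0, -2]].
The characteristic polynomial is det(xI - A) = (x + 2)(x + 3)^4, so the eigenvalues are -3 (algebraic multiplicity 4), -2 (algebraic multiplicity 1).

For λ = -3: rank(A + 3I) = 1. The eigenspace has dimension 5 - 1 = 4, so there are 4 Jordan blocks; the rank sequence gives block sizes [1, 1, 1, 1].

For λ = -2: algebraic multiplicity 1 gives one 1×1 block.

Assembling the blocks gives the Jordan form J above.

J = [[-3, 0, 0, 0, 0], [0, -3, 0, 0, 0], [0, 0, -3, 0, 0], [0, 0, 0, -3, 0], [0, 0, 0, 0, -2]]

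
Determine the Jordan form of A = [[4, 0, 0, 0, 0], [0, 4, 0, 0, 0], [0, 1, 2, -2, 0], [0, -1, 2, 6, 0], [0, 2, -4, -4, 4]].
The characteristic polynomial is det(xI - A) = (x - 4)^5, so the eigenvalues are 4 (algebraic multiplicity 5).

For λ = 4: rank(A - 4I) = 1, rank((A - 4I)^2) = 0. The eigenspace has dimension 5 - 1 = 4, so there are 4 Jordan blocks; the rank sequence gives block sizes [2, 1, 1, 1].

Assembling the blocks gives the Jordan form J above.

J = [[4, 1, 0, 0, 0], [0, 4, 0, 0, 0], [0, 0, 4, 0, 0], [0, 0, 0, 4, 0], [0, 0, 0, 0, 4]]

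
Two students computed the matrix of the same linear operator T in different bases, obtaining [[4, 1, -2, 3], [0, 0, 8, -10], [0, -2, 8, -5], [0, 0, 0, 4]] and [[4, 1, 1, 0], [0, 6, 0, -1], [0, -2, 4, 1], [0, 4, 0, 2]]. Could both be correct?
Yes.

Two matrices over a field are similar if and only if they have the same invariant factors.

Both A and B have characteristic polynomial (x - 4)^4 and minimal polynomial (x - 4)^2. Computing further, both have invariant factors (x - 4)^2, (x - 4)^2. Hence A and B are similar.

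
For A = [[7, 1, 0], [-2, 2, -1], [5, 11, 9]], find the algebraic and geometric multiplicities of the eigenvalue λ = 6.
algebraic multiplicity 3, geometric multiplicity 1

The characteristic polynomial is (x - 6)^3, so the factor x - 6 appears with exponent 3: the algebraic multiplicity is 3.

rank(A - 6I) = 2, so the eigenspace has dimension 3 - 2 = 1: the geometric multiplicity is 1.

Since 1 < 3, A is not diagonalizable.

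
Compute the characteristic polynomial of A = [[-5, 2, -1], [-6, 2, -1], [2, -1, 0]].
xI - A = [[x + 5, -2, 1], [6, x - 2, 1], [-2, 1, x]].

Expanding det(xI - A) along the first row:
det(xI - A) = + (x + 5)·det([[x - 2, 1], [1, x]]) - (-2)·det([[6, 1], [-2, x]]) + (1)·det([[6, x - 2], [-2, 1]]).

Evaluating gives χ_A(x) = x^3 + 3x^2 + 3x + 1 = (x + 1)^3.

χ_A(x) = (x + 1)^3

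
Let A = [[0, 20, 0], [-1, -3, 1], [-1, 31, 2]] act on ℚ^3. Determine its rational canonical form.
R = [[0, 0, 20], [1, 0, 17], [0, 1, -1]]

The invariant factors of A (the non-unit diagonal entries of the Smith normal form of xI - A over ℚ[x]) are (x + 4)(x^2 - 3x - 5), each dividing the next. The characteristic polynomial is their product, (x + 4)(x^2 - 3x - 5).

The rational canonical form is the block-diagonal matrix of companion matrices C(f_i):
R = [[0, 0, 20], [1, 0, 17], [0, 1, -1]].

Note the characteristic polynomial does not split into linear factors over ℚ, so A has no Jordan form over ℚ; the rational canonical form exists over any field.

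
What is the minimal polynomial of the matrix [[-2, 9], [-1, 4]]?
The characteristic polynomial factors as (x - 1)^2. The minimal polynomial is ∏(x - λ)^{k_λ} where k_λ is the size of the largest Jordan block at λ.

For λ = 1: rank(A - I) = 1, and the largest Jordan block has size 2 (the smallest k with rank((A - I)^k) = rank((A - I)^(k+1))).

So m_A(x) = (x - 1)^2.

m_A(x) = (x - 1)^2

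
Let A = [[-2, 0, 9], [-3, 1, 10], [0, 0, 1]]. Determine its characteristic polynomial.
χ_A(x) = (x - 1)^2(x + 2)

xI - A = [[x + 2, 0, -9], [3, x - 1, -10], [0, 0, x - 1]].

Expanding det(xI - A) along the first row:
det(xI - A) = + (x + 2)·det([[x - 1, -10], [0, x - 1]]) - (0)·det([[3, -10], [0, x - 1]]) + (-9)·det([[3, x - 1], [0, 0]]).

Evaluating gives χ_A(x) = x^3 - 3x + 2 = (x - 1)^2(x + 2).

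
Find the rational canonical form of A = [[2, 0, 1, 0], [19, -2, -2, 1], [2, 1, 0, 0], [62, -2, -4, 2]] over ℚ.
R = [[0, 0, 0, 20], [1, 0, 0, 19], [0, 1, 0, 2], [0, 0, 1, 2]]

The invariant factors of A (the non-unit diagonal entries of the Smith normal form of xI - A over ℚ[x]) are (x - 4)(x + 1)(x^2 + x + 5), each dividing the next. The characteristic polynomial is their product, (x - 4)(x + 1)(x^2 + x + 5).

The rational canonical form is the block-diagonal matrix of companion matrices C(f_i):
R = [[0, 0, 0, 20], [1, 0, 0, 19], [0, 1, 0, 2], [0, 0, 1, 2]].

Note the characteristic polynomial does not split into linear factors over ℚ, so A has no Jordan form over ℚ; the rational canonical form exists over any field.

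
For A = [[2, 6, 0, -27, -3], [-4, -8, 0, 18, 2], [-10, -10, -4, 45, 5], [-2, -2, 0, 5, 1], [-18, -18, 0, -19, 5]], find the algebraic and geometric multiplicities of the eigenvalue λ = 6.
algebraic multiplicity 2, geometric multiplicity 1

The characteristic polynomial is (x - 6)^2(x + 4)^3, so the factor x - 6 appears with exponent 2: the algebraic multiplicity is 2.

rank(A - 6I) = 4, so the eigenspace has dimension 5 - 4 = 1: the geometric multiplicity is 1.

Since 1 < 2, A is not diagonalizable.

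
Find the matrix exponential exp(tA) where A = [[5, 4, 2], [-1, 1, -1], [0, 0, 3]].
e^{tA} = [[(2*t + 1)*e^{3*t}, 4*t*e^{3*t}, 2*t*e^{3*t}], [-t*e^{3*t}, (1 - 2*t)*e^{3*t}, -t*e^{3*t}], [0, 0, e^{3*t}]]

A has Jordan form J = [[3, 1, 0], [0, 3, 0], [0, 0, 3]] with A = PJP^{-1}, so e^{tA} = P e^{tJ} P^{-1}.

For a Jordan block J_k(λ), e^{tJ_k(λ)} = e^{λt} · (I + tN + t^2 N^2/2! + ... + t^{k-1} N^{k-1}/(k-1)!) where N is the nilpotent superdiagonal part.

Assembling the blocks and conjugating back gives the entries of e^{tA} as shown above.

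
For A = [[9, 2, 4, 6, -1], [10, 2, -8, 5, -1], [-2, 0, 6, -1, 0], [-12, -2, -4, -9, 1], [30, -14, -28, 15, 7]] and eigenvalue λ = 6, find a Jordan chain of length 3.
We seek v_1 ∈ ker((A - 6I)^3) \ ker((A - 6I)^2), then set v_{i+1} = (A - 6I) v_i.

One such chain is v_1 = [[0, 0, 0, 0, 1]]^T, v_2 = [[-1, -1, 0, 1, 1]]^T, v_3 = [[0, -2, 1, 0, 0]]^T. Check: (A - 6I) v_3 = [[0, 0, 0, 0, 0]]^T = 0.

v_1 = [[0, 0, 0, 0, 1]]^T, v_2 = [[-1, -1, 0, 1, 1]]^T, v_3 = [[0, -2, 1, 0, 0]]^T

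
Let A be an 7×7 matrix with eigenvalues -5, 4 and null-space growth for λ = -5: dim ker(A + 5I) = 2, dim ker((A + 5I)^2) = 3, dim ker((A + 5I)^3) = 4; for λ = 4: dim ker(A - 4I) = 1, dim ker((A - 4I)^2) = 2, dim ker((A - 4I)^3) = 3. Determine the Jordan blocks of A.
Jordan blocks: (-5, 3), (-5, 1), (4, 3)

λ = -5: successive nullity increments [2, 1, 1] count blocks of size ≥ k; block sizes are [3, 1].
λ = 4: successive nullity increments [1, 1, 1] count blocks of size ≥ k; block sizes are [3].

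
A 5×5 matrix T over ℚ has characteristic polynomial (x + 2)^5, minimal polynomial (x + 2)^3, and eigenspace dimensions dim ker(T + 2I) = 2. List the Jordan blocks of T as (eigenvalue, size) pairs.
λ = -2: algebraic multiplicity 5 (exponent in χ_T), largest block size 3 (exponent in m_T), 2 blocks (geometric multiplicity). These force block sizes [3, 2].

Jordan blocks: (-2, 3), (-2, 2)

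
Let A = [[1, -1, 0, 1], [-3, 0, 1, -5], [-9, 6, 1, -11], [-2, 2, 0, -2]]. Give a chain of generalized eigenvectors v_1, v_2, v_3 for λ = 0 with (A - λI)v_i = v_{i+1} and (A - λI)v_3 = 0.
v_1 = [[-1, 0, 3, 1]]^T, v_2 = [[0, 1, 1, 0]]^T, v_3 = [[-1, 1, 7, 2]]^T

We seek v_1 ∈ ker(A^3) \ ker(A^2), then set v_{i+1} = A v_i.

One such chain is v_1 = [[-1, 0, 3, 1]]^T, v_2 = [[0, 1, 1, 0]]^T, v_3 = [[-1, 1, 7, 2]]^T. Check: A v_3 = [[0, 0, 0, 0]]^T = 0.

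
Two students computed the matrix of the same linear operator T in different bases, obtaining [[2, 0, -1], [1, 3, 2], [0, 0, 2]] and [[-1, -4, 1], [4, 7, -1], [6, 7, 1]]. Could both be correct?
Yes.

Two matrices over a field are similar if and only if they have the same invariant factors.

Both A and B have characteristic polynomial (x - 3)(x - 2)^2 and minimal polynomial (x - 3)(x - 2)^2. Computing further, both have invariant factors (x - 3)(x - 2)^2. Hence A and B are similar.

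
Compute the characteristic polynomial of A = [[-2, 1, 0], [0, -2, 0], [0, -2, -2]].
χ_A(x) = (x + 2)^3

xI - A = [[x + 2, -1, 0], [0, x + 2, 0], [0, 2, x + 2]].

Expanding det(xI - A) along the first row:
det(xI - A) = + (x + 2)·det([[x + 2, 0], [2, x + 2]]) - (-1)·det([[0, 0], [0, x + 2]]) + (0)·det([[0, x + 2], [0, 2]]).

Evaluating gives χ_A(x) = x^3 + 6x^2 + 12x + 8 = (x + 2)^3.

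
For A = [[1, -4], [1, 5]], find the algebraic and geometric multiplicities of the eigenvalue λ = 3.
algebraic multiplicity 2, geometric multiplicity 1

The characteristic polynomial is (x - 3)^2, so the factor x - 3 appears with exponent 2: the algebraic multiplicity is 2.

rank(A - 3I) = 1, so the eigenspace has dimension 2 - 1 = 1: the geometric multiplicity is 1.

Since 1 < 2, A is not diagonalizable.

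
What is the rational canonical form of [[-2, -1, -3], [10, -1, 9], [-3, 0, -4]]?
The invariant factors of A (the non-unit diagonal entries of the Smith normal form of xI - A over ℚ[x]) are (x + 4)(x^2 + 3x + 3), each dividing the next. The characteristic polynomial is their product, (x + 4)(x^2 + 3x + 3).

The rational canonical form is the block-diagonal matrix of companion matrices C(f_i):
R = [[0, 0, -12], [1, 0, -15], [0, 1, -7]].

Note the characteristic polynomial does not split into linear factors over ℚ, so A has no Jordan form over ℚ; the rational canonical form exists over any field.

R = [[0, 0, -12], [1, 0, -15], [0, 1, -7]]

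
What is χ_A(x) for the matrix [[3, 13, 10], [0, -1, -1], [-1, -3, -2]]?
xI - A = [[x - 3, -13, -10], [0, x + 1, 1], [1, 3, x + 2]].

Expanding det(xI - A) along the first row:
det(xI - A) = + (x - 3)·det([[x + 1, 1], [3, x + 2]]) - (-13)·det([[0, 1], [1, x + 2]]) + (-10)·det([[0, x + 1], [1, 3]]).

Evaluating gives χ_A(x) = x^3.

χ_A(x) = x^3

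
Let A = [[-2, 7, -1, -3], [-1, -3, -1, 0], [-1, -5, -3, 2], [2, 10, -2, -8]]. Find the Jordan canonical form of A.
J = [[-4, 1, 0, 0], [0, -4, 1, 0], [0, 0, -4, 0], [0, 0, 0, -4]]

The characteristic polynomial is det(xI - A) = (x + 4)^4, so the eigenvalues are -4 (algebraic multiplicity 4).

For λ = -4: rank(A + 4I) = 2, rank((A + 4I)^2) = 1, rank((A + 4I)^3) = 0. The eigenspace has dimension 4 - 2 = 2, so there are 2 Jordan blocks; the rank sequence gives block sizes [3, 1].

Assembling the blocks gives the Jordan form J above.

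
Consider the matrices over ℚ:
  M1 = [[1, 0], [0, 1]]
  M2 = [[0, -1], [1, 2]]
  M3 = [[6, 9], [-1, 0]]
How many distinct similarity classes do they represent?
Characteristic polynomials: χ_{M1} = (x - 1)^2, χ_{M2} = (x - 1)^2, χ_{M3} = (x - 3)^2.

{M1}: invariant factors x - 1, x - 1.

{M2}: invariant factors (x - 1)^2.

{M3}: invariant factors (x - 3)^2.

Matrices are similar if and only if their invariant-factor lists agree; the partition into similarity classes is {M1}, {M2}, {M3}.

3 classes: {M1}, {M2}, {M3}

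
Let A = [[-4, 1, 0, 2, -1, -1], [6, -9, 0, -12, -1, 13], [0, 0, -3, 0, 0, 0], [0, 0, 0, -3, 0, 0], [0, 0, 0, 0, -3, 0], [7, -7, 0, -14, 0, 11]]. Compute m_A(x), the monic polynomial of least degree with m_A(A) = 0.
m_A(x) = (x - 4)(x + 3)^2

The characteristic polynomial factors as (x - 4)(x + 3)^5. The minimal polynomial is ∏(x - λ)^{k_λ} where k_λ is the size of the largest Jordan block at λ.

For λ = -3: rank(A + 3I) = 2, and the largest Jordan block has size 2 (the smallest k with rank((A + 3I)^k) = rank((A + 3I)^(k+1))).
For λ = 4: rank(A - 4I) = 5, and the largest Jordan block has size 1 (the smallest k with rank((A - 4I)^k) = rank((A - 4I)^(k+1))).

So m_A(x) = (x - 4)(x + 3)^2.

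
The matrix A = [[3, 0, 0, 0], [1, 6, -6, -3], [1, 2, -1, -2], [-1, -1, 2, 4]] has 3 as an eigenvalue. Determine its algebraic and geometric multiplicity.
The characteristic polynomial is (x - 3)^4, so the factor x - 3 appears with exponent 4: the algebraic multiplicity is 4.

rank(A - 3I) = 2, so the eigenspace has dimension 4 - 2 = 2: the geometric multiplicity is 2.

Since 2 < 4, A is not diagonalizable.

algebraic multiplicity 4, geometric multiplicity 2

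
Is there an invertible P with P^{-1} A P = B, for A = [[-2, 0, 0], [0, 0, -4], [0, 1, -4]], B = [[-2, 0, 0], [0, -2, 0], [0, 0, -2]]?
Both have characteristic polynomial (x + 2)^3, but the minimal polynomial of A is (x + 2)^2 while the minimal polynomial of B is x + 2. The minimal polynomial is a similarity invariant, so A and B are not similar.

No.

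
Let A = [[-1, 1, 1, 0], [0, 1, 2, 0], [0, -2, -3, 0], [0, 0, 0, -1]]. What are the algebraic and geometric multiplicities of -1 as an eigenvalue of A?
The characteristic polynomial is (x + 1)^4, so the factor x + 1 appears with exponent 4: the algebraic multiplicity is 4.

rank(A + I) = 1, so the eigenspace has dimension 4 - 1 = 3: the geometric multiplicity is 3.

Since 3 < 4, A is not diagonalizable.

algebraic multiplicity 4, geometric multiplicity 3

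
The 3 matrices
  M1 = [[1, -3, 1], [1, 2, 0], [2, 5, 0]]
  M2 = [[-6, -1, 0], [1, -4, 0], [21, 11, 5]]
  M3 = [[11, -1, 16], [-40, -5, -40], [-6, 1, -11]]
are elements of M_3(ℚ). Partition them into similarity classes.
2 classes: {M1}, {M2, M3}

Characteristic polynomials: χ_{M1} = (x - 1)^3, χ_{M2} = (x - 5)(x + 5)^2, χ_{M3} = (x - 5)(x + 5)^2.

{M1}: invariant factors (x - 1)^3.

{M2, M3}: invariant factors (x - 5)(x + 5)^2.

Matrices are similar if and only if their invariant-factor lists agree; the partition into similarity classes is {M1}, {M2, M3}.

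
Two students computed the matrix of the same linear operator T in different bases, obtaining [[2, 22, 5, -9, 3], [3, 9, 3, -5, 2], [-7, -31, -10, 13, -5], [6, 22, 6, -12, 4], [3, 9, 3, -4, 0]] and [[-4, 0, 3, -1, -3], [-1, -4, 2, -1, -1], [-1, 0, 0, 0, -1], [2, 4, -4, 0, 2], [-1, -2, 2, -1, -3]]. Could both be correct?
Yes.

Two matrices over a field are similar if and only if they have the same invariant factors.

Both A and B have characteristic polynomial (x + 2)^4(x + 3) and minimal polynomial (x + 2)^3(x + 3). Computing further, both have invariant factors x + 2, (x + 2)^3(x + 3). Hence A and B are similar.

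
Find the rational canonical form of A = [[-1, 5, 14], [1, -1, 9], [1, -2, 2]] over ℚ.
The invariant factors of A (the non-unit diagonal entries of the Smith normal form of xI - A over ℚ[x]) are x^3 - 4x - 5, each dividing the next. The characteristic polynomial is their product, x^3 - 4x - 5.

The rational canonical form is the block-diagonal matrix of companion matrices C(f_i):
R = [[0, 0, 5], [1, 0, 4], [0, 1, 0]].

Note the characteristic polynomial does not split into linear factors over ℚ, so A has no Jordan form over ℚ; the rational canonical form exists over any field.

R = [[0, 0, 5], [1, 0, 4], [0, 1, 0]]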